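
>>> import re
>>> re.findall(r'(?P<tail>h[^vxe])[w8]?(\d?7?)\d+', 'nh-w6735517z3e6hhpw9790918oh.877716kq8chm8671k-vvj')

[('h-', '67'), ('hp', '97'), ('h.', '77'), ('hm', '67')]

The pattern matches the literal 'h', then any character except [vxe] (captured as 'tail'); then optionally one of [w8]; then optionally a digit, then optionally the literal '7' (captured); then one or more of a digit.
Multiple groups make `findall` return tuples — one 2-tuple for each match.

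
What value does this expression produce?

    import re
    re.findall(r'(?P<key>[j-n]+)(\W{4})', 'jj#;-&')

This matches one or more of a character in [j-n] (captured as 'key'); then exactly 4 of a non-word character (captured).
Walking the string: at [0:6] match 'jj#;-&', groups = ('jj', '#;-&').
`findall` packs the 2 group values into a tuple for every match.

[('jj', '#;-&')]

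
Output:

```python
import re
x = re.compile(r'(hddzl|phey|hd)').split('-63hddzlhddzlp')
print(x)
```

['-63', 'hddzl', '', 'hddzl', 'p']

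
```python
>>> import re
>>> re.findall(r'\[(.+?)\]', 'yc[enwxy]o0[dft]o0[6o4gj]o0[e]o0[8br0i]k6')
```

Because the quantifier is non-greedy, it stops expanding at the earliest point where the rest of the pattern can succeed.
Walking the string: at [2:9] match '[enwxy]', group 1 = 'enwxy'; at [11:16] match '[dft]', group 1 = 'dft'; at [18:25] match '[6o4gj]', group 1 = '6o4gj'; at [27:30] match '[e]', group 1 = 'e'; at [32:39] match '[8br0i]', group 1 = '8br0i'.
One capturing group, so `findall` returns just the captured substring from each match — 5 in all.

['enwxy', 'dft', '6o4gj', 'e', '8br0i']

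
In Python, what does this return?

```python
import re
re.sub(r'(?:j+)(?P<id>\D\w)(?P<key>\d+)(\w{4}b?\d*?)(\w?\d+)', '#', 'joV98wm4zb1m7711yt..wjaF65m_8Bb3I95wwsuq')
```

'#m7711yt..w#I95wwsuq'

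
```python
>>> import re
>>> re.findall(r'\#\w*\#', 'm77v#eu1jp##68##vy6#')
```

Scanning left to right: at [4:11] → '#eu1jp#'; at [11:15] → '#68#'; at [15:20] → '#vy6#'.
`findall` yields the raw match text (3 of them) because the pattern has no groups.

['#eu1jp#', '#68#', '#vy6#']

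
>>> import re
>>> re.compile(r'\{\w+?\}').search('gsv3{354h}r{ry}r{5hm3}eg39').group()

'{354h}'

Unlike `match`, `search` isn't anchored — it looks for the pattern anywhere in the string.
The match spans [4:10] → '{354h}'.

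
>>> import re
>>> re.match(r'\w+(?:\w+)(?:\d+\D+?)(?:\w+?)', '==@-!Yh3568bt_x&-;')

Pattern: one or more of a word character; then one or more of a word character (non-capturing group); then one or more of a digit, then one or more of a non-digit (lazy) (non-capturing group); then one or more of a word character (lazy) (non-capturing group).
`re.match` won't scan ahead — the pattern has to work from the very first character.
Here position 0 doesn't satisfy it, so the call returns None.

None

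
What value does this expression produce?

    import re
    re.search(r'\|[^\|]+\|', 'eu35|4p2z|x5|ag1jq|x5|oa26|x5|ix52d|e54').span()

(4, 10)

`re.search` tries every starting position until one works.
The match spans [4:10] → '|4p2z|'.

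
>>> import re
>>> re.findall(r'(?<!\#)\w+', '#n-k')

['k']

Because the assertion is negative and zero-width, positions next to the forbidden text are skipped.
Since nothing is captured, `findall` lists the 1 matched substring directly.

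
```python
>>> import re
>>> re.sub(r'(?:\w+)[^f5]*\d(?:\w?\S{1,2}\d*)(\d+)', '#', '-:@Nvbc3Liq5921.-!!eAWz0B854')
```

Each match is replaced by '#'.

'-:@#'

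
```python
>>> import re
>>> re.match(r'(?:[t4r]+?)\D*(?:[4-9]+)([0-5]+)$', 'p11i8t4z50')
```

Pattern: one or more of one of [t4r] (lazy) (non-capturing group); then zero or more of a non-digit; then one or more of a character in [4-9] (non-capturing group); then one or more of a character in [0-5] (captured); then anchored at the end.
`match` is anchored at position 0; if the pattern doesn't fit there, it returns None.
Here the pattern fails at index 0, so the call returns None.

None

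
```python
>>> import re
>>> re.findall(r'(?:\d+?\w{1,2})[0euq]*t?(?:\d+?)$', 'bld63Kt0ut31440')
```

['63Kt0ut31440']

This matches one or more of a digit (lazy), then 1 to 2 of a word character (non-capturing group); then zero or more of one of [0euq], then optionally the literal 't'; then one or more of a digit (lazy) (non-capturing group); then anchored at the end.
Matches: at [3:15] → '63Kt0ut31440'.
No capturing groups, so `findall` returns the 1 full match string.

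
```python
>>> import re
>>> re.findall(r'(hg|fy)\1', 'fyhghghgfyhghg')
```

['hg', 'hg']

`\1` has to match the exact text group 1 already captured.
Matches: at [2:6] match 'hghg', group 1 = 'hg'; at [10:14] match 'hghg', group 1 = 'hg'.
`findall` collects group 1 from each match (2 total).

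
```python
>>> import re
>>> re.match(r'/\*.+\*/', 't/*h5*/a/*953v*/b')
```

With `match`, the pattern is implicitly anchored at the beginning.
Here the string doesn't start with a match, so the call returns None.

None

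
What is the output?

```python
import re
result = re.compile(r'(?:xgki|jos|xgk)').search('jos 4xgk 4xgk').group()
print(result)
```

jos

`re.search` scans for the first position where the pattern succeeds.
The match spans [0:3] → 'jos'.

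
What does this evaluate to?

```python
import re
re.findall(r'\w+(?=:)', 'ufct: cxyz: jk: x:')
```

Lookahead/lookbehind check context without consuming it, so the matched span excludes the asserted characters.
With no groups in the pattern, `findall` gives back each whole match — 4 here.

['ufct', 'cxyz', 'jk', 'x']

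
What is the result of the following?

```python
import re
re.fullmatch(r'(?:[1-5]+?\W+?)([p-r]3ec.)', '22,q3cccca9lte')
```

None

`re.fullmatch` requires the pattern to consume the entire string.
Here the string isn't matched end-to-end, so the call returns None.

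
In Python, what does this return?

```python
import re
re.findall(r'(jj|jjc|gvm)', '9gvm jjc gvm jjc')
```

Alternation isn't longest-match — the leftmost alternative that fits at this position is chosen.
Matches: at [1:4] match 'gvm', group 1 = 'gvm'; at [5:7] match 'jj', group 1 = 'jj'; at [9:12] match 'gvm', group 1 = 'gvm'; at [13:15] match 'jj', group 1 = 'jj'.
With a single group, `findall` returns only what that group captured — 4 items.

['gvm', 'jj', 'gvm', 'jj']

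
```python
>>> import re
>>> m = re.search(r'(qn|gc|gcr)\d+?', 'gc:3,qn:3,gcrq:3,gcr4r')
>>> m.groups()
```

('gcr',)

`re.search` scans for the first position where the pattern succeeds.
The match spans [17:21] → 'gcr4'.
Captured: group 1 = 'gcr'.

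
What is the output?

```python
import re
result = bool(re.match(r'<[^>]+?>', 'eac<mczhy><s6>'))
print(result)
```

False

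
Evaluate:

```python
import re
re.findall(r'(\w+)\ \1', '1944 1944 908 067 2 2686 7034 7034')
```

`\1` has to match the exact text group 1 already captured.
Matches: at [0:9] match '1944 1944', group 1 = '1944'; at [18:21] match '2 2', group 1 = '2'; at [25:34] match '7034 7034', group 1 = '7034'.
With a single group, `findall` returns only what that group captured — 3 items.

['1944', '2', '7034']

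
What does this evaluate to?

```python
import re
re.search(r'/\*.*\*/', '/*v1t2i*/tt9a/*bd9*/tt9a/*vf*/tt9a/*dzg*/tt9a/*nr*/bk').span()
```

`search` walks the string left to right and returns the first match it finds.
The match spans [0:51] → '/*v1t2i*/tt9a/*bd9*/tt9a/*vf*/tt9a/*dzg*/tt9a/*nr*/'.

(0, 51)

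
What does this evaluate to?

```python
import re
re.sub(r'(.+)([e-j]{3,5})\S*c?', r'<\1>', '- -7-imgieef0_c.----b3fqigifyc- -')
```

'<- -7-imgieef0_c.----b3fqi> -'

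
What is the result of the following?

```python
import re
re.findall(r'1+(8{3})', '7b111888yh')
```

The pattern matches one or more of a literal '1'; then exactly 3 of a literal '8' (captured).
Walking the string: at [2:8] match '111888', group 1 = '888'.
One capturing group, so `findall` returns just the captured substring from the one match — 1 in all.

['888']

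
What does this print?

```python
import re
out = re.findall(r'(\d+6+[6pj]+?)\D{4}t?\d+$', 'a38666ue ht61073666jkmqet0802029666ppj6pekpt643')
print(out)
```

With the lazy modifier that quantifier settles for the fewest repetitions that let the rest of the pattern succeed (the atoms after it are unaffected and can still be greedy).
With a single group, `findall` returns only what that group captured — 1 item.

['0802029666ppj6']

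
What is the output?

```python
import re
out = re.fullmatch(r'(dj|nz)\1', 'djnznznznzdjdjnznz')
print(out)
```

After group 1 captures some text, `\1` only succeeds where that same text appears again.
`fullmatch` succeeds only if the pattern covers the string from start to end.
Here the string isn't matched end-to-end, so the call returns None.

None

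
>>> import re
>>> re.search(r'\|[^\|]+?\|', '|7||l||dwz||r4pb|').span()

(0, 3)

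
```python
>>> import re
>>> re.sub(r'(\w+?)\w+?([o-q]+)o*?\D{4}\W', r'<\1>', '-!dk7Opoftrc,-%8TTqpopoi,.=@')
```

'-!<d>-%<8>'

Pattern: one or more of a word character (lazy) (captured); then one or more of a word character (lazy); then one or more of a character in [o-q] (captured); then zero or more of a literal 'o' (lazy), then exactly 4 of a non-digit, then a non-word character.
The `?` after the quantifier makes it lazy — it takes as little as possible before letting the rest of the pattern try.
Matches: at [2:13] → 'dk7Opoftrc,'; at [15:28] → '8TTqpopoi,.=@'.
`\1` in the replacement pulls in group 1's text for each match.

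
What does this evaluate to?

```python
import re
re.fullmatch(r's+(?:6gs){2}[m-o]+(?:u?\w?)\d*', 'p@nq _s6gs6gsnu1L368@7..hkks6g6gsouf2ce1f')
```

None

The pattern matches one or more of a literal 's', then the literal '6gs' repeated 2 times; then one or more of a character in [m-o]; then optionally the literal 'u', then optionally a word character (non-capturing group); then zero or more of a digit.
`re.fullmatch` is like wrapping the pattern in `^…$` (in single-line mode).
Here there's no way to consume every character, so the call returns None.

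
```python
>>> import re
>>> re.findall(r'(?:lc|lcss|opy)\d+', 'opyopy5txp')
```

['opy5']

Scanning left to right: at [3:7] → 'opy5'.
Since nothing is captured, `findall` lists the 1 matched substring directly.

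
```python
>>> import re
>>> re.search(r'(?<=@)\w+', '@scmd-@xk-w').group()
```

'scmd'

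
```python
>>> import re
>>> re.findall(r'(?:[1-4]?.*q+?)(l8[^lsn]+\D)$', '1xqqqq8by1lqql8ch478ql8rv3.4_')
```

Pattern: optionally a character in [1-4], then zero or more of any character, then one or more of a literal 'q' (lazy) (non-capturing group); then the literal 'l8', then one or more of any character except [lsn], then a non-digit (captured); then anchored at the end.
Matches: at [0:29] match '1xqqqq8by1lqql8ch478ql8rv3.4_', group 1 = 'l8rv3.4_'.
With a single group, `findall` returns only what that group captured — 1 item.

['l8rv3.4_']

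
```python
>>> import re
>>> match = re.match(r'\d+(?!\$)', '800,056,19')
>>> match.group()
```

The negative lookaround is zero-width — it rules out positions where the adjacent text would match, without consuming anything.
`re.match` won't scan ahead — the pattern has to work from the very first character.
The match spans [0:3] → '800'.

'800'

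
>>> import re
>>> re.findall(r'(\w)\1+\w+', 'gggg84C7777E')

['g']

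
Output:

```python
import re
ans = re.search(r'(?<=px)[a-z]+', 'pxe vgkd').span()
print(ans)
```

(2, 3)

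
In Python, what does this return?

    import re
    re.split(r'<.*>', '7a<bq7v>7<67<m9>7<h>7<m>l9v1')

['7a', 'l9v1']

Matches to split on: at [2:24] → '<bq7v>7<67<m9>7<h>7<m>'.
`split` removes every match and returns the 2 fragments in between.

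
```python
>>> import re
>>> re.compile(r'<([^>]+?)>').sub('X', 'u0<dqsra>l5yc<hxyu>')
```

'u0Xl5ycX'

`sub` substitutes 'X' at each match site.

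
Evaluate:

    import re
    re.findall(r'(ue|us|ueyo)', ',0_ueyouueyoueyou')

['ue', 'ue', 'ue']

Branches in `(...|...)` are attempted left-to-right; the first branch that allows the whole pattern to succeed is taken.
One capturing group, so `findall` returns just the captured substring from each match — 3 in all.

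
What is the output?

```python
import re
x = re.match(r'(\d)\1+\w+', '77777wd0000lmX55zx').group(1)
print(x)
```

7

The match spans [0:18] → '77777wd0000lmX55zx'.
Captured: group 1 = '7'.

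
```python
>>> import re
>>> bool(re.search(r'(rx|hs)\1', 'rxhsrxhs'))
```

False

After group 1 captures some text, `\1` only succeeds where that same text appears again.
Here nothing in the string fits, so the call returns None, and `bool(None)` is False.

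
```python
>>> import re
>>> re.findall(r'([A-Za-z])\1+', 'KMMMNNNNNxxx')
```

['M', 'N', 'x']

The backreference `\1` re-matches whatever the first group consumed, character for character.
Scanning left to right: at [1:4] match 'MMM', group 1 = 'M'; at [4:9] match 'NNNNN', group 1 = 'N'; at [9:12] match 'xxx', group 1 = 'x'.
With a single group, `findall` returns only what that group captured — 3 items.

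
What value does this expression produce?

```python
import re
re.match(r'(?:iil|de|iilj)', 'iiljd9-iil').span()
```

(0, 3)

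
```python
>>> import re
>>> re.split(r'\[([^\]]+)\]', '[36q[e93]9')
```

Matches to split on: at [0:9] → '[36q[e93]'.
The group in the pattern means `split` returns the separators' captures alongside the pieces.

['', '36q[e93', '9']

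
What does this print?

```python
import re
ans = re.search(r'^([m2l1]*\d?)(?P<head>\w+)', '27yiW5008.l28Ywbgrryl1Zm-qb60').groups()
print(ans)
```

('27', 'yiW5008')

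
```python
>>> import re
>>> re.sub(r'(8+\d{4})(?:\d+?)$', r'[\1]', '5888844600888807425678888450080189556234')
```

'5[88884460]'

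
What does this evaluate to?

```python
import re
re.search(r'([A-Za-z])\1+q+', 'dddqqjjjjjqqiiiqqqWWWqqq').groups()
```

('d',)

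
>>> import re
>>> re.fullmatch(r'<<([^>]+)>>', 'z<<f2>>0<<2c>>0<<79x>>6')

`fullmatch` succeeds only if the pattern covers the string from start to end.
Here the string isn't matched end-to-end, so the call returns None.

None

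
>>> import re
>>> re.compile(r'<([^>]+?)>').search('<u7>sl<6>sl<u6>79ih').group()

`re.search` scans for the first position where the pattern succeeds.
The match spans [0:4] → '<u7>'.
Captured: group 1 = 'u7'.

'<u7>'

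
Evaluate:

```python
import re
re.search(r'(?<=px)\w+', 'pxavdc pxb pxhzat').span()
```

The `(?=…)`/`(?<=…)` assertion just peeks at neighbouring text; it doesn't advance the match position.
`search` walks the string left to right and returns the first match it finds.
The match spans [2:6] → 'avdc'.

(2, 6)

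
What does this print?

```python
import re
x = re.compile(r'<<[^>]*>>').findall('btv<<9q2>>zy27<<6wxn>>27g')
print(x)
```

['<<9q2>>', '<<6wxn>>']

With no groups in the pattern, `findall` gives back each whole match — 2 here.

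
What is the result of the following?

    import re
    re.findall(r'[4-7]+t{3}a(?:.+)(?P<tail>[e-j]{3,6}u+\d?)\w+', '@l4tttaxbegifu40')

Pattern: one or more of a character in [4-7]; then exactly 3 of a literal 't', then the literal 'a'; then one or more of any character (non-capturing group); then 3 to 6 of a character in [e-j], then one or more of a literal 'u', then optionally a digit (captured as 'tail'); then one or more of a word character.
One capturing group, so `findall` returns just the captured substring from the one match — 1 in all.

['gifu4']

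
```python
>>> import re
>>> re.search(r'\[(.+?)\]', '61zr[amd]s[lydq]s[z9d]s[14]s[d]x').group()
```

'[amd]'

`re.search` tries every starting position until one works.
The match spans [4:9] → '[amd]'.
Captured: group 1 = 'amd'.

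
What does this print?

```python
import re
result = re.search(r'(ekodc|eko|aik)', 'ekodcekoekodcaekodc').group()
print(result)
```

ekodc

Alternation tries branches left to right and keeps the first one that lets the overall match succeed at that position.
`search` walks the string left to right and returns the first match it finds.
The match spans [0:5] → 'ekodc'.
Captured: group 1 = 'ekodc'.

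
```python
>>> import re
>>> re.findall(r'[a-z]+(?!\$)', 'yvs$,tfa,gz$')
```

`(?!…)`/`(?<!…)` only lets a position through if the neighbouring text does NOT match; no characters are consumed.
No capturing groups, so `findall` returns the 3 full match strings.

['yv', 'tfa', 'g']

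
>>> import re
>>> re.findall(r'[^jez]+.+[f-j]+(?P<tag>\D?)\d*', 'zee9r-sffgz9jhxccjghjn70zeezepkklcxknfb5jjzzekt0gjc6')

['c']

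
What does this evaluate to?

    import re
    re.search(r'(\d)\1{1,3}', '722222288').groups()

('2',)

`\1` has to match the exact text group 1 already captured.
`re.search` scans for the first position where the pattern succeeds.
The match spans [1:5] → '2222'.
Captured: group 1 = '2'.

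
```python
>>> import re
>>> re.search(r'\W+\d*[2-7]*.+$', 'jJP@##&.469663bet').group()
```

The pattern matches one or more of a non-word character; then zero or more of a digit, then zero or more of a character in [2-7], then one or more of any character; then anchored at the end.
Unlike `match`, `search` isn't anchored — it looks for the pattern anywhere in the string.
The match spans [3:17] → '@##&.469663bet'.

'@##&.469663bet'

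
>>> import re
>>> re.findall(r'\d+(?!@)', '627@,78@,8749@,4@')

['62', '7', '874']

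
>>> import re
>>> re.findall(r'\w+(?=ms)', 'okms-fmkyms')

The lookaround is zero-width — it requires the adjacent text to match without consuming it, so the asserted text isn't part of the match.
`findall` yields the raw match text (2 of them) because the pattern has no groups.

['ok', 'fmky']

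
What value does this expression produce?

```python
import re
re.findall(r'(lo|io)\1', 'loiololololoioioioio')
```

`\1` is not a pattern — it's the concrete string captured by group 1, re-applied verbatim.
Walking the string: at [4:8] match 'lolo', group 1 = 'lo'; at [8:12] match 'lolo', group 1 = 'lo'; at [12:16] match 'ioio', group 1 = 'io'; at [16:20] match 'ioio', group 1 = 'io'.
With a single group, `findall` returns only what that group captured — 4 items.

['lo', 'lo', 'io', 'io']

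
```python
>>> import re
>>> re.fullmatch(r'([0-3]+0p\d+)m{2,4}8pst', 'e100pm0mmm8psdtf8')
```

None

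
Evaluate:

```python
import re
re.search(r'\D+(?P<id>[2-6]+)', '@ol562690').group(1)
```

The match spans [0:7] → '@ol5626'.
Captured: group 1 = '5626'.

'5626'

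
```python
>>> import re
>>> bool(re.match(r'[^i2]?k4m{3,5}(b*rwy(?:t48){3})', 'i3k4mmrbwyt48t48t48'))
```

The pattern matches optionally any character except [i2], then the literal 'k4', then 3 to 5 of a literal 'm'; then zero or more of the literal 'b', then the literal 'rwy', then the literal 't48' repeated 3 times (captured).
With `match`, the pattern is implicitly anchored at the beginning.
Here the string doesn't start with a match, so the call returns None, and `bool(None)` is False.

False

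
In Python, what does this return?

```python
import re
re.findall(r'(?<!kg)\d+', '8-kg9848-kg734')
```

A negative assertion filters positions out without eating any characters.
Walking the string: at [0:1] → '8'; at [5:8] → '848'; at [12:14] → '34'.
`findall` yields the raw match text (3 of them) because the pattern has no groups.

['8', '848', '34']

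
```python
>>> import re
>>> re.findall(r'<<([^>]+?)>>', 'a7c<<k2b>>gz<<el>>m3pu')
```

Matches: at [3:10] match '<<k2b>>', group 1 = 'k2b'; at [12:18] match '<<el>>', group 1 = 'el'.
`findall` collects group 1 from each match (2 total).

['k2b', 'el']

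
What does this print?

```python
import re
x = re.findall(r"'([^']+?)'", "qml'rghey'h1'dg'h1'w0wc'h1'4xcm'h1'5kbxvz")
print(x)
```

['rghey', 'dg', 'w0wc', '4xcm']

Matches: at [3:10] match "'rghey'", group 1 = 'rghey'; at [12:16] match "'dg'", group 1 = 'dg'; at [18:24] match "'w0wc'", group 1 = 'w0wc'; at [26:32] match "'4xcm'", group 1 = '4xcm'.
`findall` collects group 1 from each match (4 total).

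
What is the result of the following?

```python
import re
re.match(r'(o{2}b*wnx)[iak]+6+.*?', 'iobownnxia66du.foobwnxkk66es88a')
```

None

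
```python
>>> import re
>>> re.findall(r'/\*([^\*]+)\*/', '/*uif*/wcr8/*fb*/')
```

['uif', 'fb']

Matches: at [0:7] match '/*uif*/', group 1 = 'uif'; at [11:17] match '/*fb*/', group 1 = 'fb'.
One capturing group, so `findall` returns just the captured substring from each match — 2 in all.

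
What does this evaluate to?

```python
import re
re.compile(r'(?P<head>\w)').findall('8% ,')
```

['8']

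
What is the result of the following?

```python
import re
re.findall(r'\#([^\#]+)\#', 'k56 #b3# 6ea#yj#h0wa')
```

One capturing group, so `findall` returns just the captured substring from each match — 2 in all.

['b3', 'yj']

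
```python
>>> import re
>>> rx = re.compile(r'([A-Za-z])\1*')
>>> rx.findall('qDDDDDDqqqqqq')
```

The backreference `\1` re-matches whatever the first group consumed, character for character.
`findall` collects group 1 from each match (3 total).

['q', 'D', 'q']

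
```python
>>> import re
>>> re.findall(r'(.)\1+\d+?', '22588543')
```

`\1` has to match the exact text group 1 already captured.
With a single group, `findall` returns only what that group captured — 2 items.

['2', '8']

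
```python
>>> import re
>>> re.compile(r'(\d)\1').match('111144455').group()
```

The backreference `\1` re-matches whatever the first group consumed, character for character.
`match` is anchored at position 0; if the pattern doesn't fit there, it returns None.
The match spans [0:2] → '11'.
Captured: group 1 = '1'.

'11'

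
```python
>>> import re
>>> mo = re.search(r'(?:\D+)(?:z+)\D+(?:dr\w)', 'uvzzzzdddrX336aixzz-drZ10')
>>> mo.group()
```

The match spans [0:11] → 'uvzzzzdddrX'.

'uvzzzzdddrX'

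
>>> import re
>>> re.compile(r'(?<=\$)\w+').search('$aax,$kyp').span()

(1, 4)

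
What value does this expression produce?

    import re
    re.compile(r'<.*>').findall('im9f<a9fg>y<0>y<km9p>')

['<a9fg>y<0>y<km9p>']

Matches: at [4:21] → '<a9fg>y<0>y<km9p>'.
`findall` yields the raw match text (1 of them) because the pattern has no groups.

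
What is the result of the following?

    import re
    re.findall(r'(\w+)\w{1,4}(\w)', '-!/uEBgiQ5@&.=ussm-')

2 groups means each result is a tuple of 2 captured strings — 2 here.

[('uEBgi', '5'), ('us', 'm')]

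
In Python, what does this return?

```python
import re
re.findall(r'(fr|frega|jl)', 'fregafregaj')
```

['fr', 'fr']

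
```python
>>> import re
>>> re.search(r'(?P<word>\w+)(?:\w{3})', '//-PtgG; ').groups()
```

The match spans [3:7] → 'PtgG'.
Captured: group 1 = 'P'.

('P',)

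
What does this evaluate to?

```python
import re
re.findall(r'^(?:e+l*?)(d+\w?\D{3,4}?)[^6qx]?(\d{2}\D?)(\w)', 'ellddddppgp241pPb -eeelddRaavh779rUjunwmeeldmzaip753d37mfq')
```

[('ddddppgp', '41p', 'P')]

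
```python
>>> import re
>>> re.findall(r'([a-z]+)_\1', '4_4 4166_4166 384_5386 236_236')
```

[]

With a single group, `findall` returns only what that group captured — 0 items.
Nothing in the string satisfies the pattern, so the list is empty.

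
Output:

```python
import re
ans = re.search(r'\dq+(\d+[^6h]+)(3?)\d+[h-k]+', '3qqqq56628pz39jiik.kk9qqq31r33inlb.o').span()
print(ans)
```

The pattern matches a digit, then one or more of the literal 'q'; then one or more of a digit, then one or more of any character except [6h] (captured); then optionally a literal '3' (captured); then one or more of a digit, then one or more of a character in [h-k].
`search` walks the string left to right and returns the first match it finds.
The match spans [0:31] → '3qqqq56628pz39jiik.kk9qqq31r33i'.
Captured: group 1 = '56628pz39jiik.kk9qqq31r3', group 2 = ''.

(0, 31)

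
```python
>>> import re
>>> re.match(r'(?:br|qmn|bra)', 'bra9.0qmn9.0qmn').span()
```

(0, 2)

`|` is ordered: at each position the engine commits to the first alternative that works.
`match` is anchored at position 0; if the pattern doesn't fit there, it returns None.
The match spans [0:2] → 'br'.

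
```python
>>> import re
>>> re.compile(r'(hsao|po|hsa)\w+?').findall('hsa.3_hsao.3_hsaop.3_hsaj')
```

['hsa', 'hsao', 'hsa']

The regex engine tests alternatives in the order written; an earlier branch that matches wins even if a later one would match more.
With a single group, `findall` returns only what that group captured — 3 items.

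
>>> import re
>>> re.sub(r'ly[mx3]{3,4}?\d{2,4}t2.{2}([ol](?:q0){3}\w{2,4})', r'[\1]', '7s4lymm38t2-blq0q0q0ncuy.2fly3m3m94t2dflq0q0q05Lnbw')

'7s4lymm38t2-blq0q0q0ncuy.2f[lq0q0q05Lnb]w'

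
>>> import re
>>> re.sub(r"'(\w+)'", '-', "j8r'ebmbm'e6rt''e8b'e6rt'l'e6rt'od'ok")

Matches: at [3:10] → "'ebmbm'"; at [15:20] → "'e8b'"; at [24:27] → "'l'"; at [31:35] → "'od'".
Every occurrence is swapped for '-'.

"j8r-e6rt'-e6rt-e6rt-ok"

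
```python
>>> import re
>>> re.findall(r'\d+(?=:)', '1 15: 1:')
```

The lookaround is zero-width — it requires the adjacent text to match without consuming it, so the asserted text isn't part of the match.
No capturing groups, so `findall` returns the 2 full match strings.

['15', '1']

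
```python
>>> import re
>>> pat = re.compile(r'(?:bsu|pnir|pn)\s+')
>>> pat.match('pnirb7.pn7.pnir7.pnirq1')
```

None

`re.match` won't scan ahead — the pattern has to work from the very first character.
Here position 0 doesn't satisfy it, so the call returns None.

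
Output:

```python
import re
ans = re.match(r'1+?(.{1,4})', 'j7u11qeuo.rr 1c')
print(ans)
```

With `match`, the pattern is implicitly anchored at the beginning.
Here the string doesn't start with a match, so the call returns None.

None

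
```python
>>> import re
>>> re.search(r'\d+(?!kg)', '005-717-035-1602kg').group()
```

Because the assertion is negative and zero-width, positions next to the forbidden text are skipped.
The match spans [0:3] → '005'.

'005'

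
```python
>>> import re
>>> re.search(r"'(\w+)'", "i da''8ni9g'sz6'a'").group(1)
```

'8ni9g'

`re.search` tries every starting position until one works.
The match spans [5:12] → "'8ni9g'".
Captured: group 1 = '8ni9g'.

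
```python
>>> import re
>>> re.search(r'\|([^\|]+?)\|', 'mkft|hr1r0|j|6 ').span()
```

The match spans [4:11] → '|hr1r0|'.

(4, 11)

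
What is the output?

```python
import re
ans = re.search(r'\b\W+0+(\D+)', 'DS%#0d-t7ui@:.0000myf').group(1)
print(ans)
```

The match spans [2:8] → '%#0d-t'.
Captured: group 1 = 'd-t'.

d-t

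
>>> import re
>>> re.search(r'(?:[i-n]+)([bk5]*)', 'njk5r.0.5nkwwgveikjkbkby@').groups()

('5',)

The pattern matches one or more of a character in [i-n] (non-capturing group); then zero or more of one of [bk5] (captured).
`re.search` tries every starting position until one works.
The match spans [0:4] → 'njk5'.
Captured: group 1 = '5'.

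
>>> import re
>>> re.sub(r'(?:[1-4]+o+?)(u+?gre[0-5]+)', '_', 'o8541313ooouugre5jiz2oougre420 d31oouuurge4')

Pattern: one or more of a character in [1-4], then one or more of a literal 'o' (lazy) (non-capturing group); then one or more of a literal 'u' (lazy), then the literal 'gre', then one or more of a character in [0-5] (captured).
Matches: at [3:17] → '41313ooouugre5'; at [20:30] → '2oougre420'.
Each match is replaced by '_'.

'o85_jiz_ d31oouuurge4'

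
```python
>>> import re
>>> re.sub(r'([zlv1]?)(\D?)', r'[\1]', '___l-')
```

Pattern: optionally one of [zlv1] (captured); then optionally a non-digit (captured).
Matches: at [0:1] → '_'; at [1:2] → '_'; at [2:3] → '_'; at [3:5] → 'l-'; at [5:5] → ''.
Each match is replaced using the text its own group 1 captured.

'[][][][l][]'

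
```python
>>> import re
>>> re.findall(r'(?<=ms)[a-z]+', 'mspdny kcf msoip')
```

['pdny', 'oip']

The positive lookaround only admits positions where the adjacent text matches; those characters stay outside the span.
No capturing groups, so `findall` returns the 2 full match strings.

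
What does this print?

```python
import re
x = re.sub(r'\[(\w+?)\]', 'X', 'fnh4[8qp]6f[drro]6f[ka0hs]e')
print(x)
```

Matches: at [4:9] → '[8qp]'; at [11:17] → '[drro]'; at [19:26] → '[ka0hs]'.
Every occurrence is swapped for 'X'.

fnh4X6fX6fXe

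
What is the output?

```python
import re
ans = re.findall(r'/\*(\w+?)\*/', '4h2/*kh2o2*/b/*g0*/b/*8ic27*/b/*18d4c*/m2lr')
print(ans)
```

['kh2o2', 'g0', '8ic27', '18d4c']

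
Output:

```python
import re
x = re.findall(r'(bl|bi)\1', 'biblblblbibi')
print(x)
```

['bl', 'bi']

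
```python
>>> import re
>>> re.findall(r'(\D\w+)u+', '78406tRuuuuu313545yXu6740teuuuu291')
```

['tRuuuuu313545yXu6740teuuu']

Pattern: a non-digit, then one or more of a word character (captured); then one or more of a literal 'u'.
Matches: at [5:31] match 'tRuuuuu313545yXu6740teuuuu', group 1 = 'tRuuuuu313545yXu6740teuuu'.
With a single group, `findall` returns only what that group captured — 1 item.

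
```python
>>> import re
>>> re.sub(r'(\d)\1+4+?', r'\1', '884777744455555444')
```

'8744544'

The backreference `\1` re-matches whatever the first group consumed, character for character.
Matches: at [0:3] → '884'; at [3:8] → '77774'; at [10:16] → '555554'.
Each match is replaced using the text its own group 1 captured.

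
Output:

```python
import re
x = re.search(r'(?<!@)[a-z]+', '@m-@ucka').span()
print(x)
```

A negative assertion filters positions out without eating any characters.
Unlike `match`, `search` isn't anchored — it looks for the pattern anywhere in the string.
The match spans [5:8] → 'cka'.

(5, 8)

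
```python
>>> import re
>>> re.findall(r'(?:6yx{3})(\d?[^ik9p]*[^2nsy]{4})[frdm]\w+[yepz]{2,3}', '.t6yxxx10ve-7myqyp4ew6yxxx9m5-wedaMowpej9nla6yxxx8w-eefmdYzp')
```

['10ve-7', '9m5-we', '8w-eefm']

The pattern matches the literal '6y', then exactly 3 of the literal 'x' (non-capturing group); then optionally a digit, then zero or more of any character except [ik9p], then exactly 4 of any character except [2nsy] (captured); then one of [frdm], then one or more of a word character, then 2 to 3 of one of [yepz].
Matches: at [2:18] match '6yxxx10ve-7myqyp', group 1 = '10ve-7'; at [21:39] match '6yxxx9m5-wedaMowpe', group 1 = '9m5-we'; at [44:60] match '6yxxx8w-eefmdYzp', group 1 = '8w-eefm'.
`findall` collects group 1 from each match (3 total).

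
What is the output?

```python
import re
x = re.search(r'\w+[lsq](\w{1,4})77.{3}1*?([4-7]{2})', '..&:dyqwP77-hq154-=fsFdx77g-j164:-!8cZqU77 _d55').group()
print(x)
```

dyqwP77-hq154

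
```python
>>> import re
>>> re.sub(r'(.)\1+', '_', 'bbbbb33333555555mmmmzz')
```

'_____'

A backreference is literal: `\1` must see the identical characters the first group matched.
`sub` substitutes '_' at each match site.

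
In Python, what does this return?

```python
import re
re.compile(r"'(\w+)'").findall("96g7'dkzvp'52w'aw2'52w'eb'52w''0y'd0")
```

Walking the string: at [4:11] match "'dkzvp'", group 1 = 'dkzvp'; at [14:19] match "'aw2'", group 1 = 'aw2'; at [22:26] match "'eb'", group 1 = 'eb'; at [30:34] match "'0y'", group 1 = '0y'.
`findall` collects group 1 from each match (4 total).

['dkzvp', 'aw2', 'eb', '0y']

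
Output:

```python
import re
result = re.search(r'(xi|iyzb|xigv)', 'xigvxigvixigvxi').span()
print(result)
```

Branches in `(...|...)` are attempted left-to-right; the first branch that allows the whole pattern to succeed is taken.
The match spans [0:2] → 'xi'.

(0, 2)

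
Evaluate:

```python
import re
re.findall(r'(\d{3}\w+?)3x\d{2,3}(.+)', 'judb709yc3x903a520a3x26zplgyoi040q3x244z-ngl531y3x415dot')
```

[('709yc', 'a520a3x26zplgyoi040q3x244z-ngl531y3x415dot')]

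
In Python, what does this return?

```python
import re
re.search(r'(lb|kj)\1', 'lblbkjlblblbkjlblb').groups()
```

('lb',)

The match spans [0:4] → 'lblb'.
Captured: group 1 = 'lb'.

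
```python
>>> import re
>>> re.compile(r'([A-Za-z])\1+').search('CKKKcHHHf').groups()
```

After group 1 captures some text, `\1` only succeeds where that same text appears again.
Unlike `match`, `search` isn't anchored — it looks for the pattern anywhere in the string.
The match spans [1:4] → 'KKK'.
Captured: group 1 = 'K'.

('K',)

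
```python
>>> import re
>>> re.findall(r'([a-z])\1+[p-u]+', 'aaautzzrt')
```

The backreference `\1` re-matches whatever the first group consumed, character for character.
With a single group, `findall` returns only what that group captured — 2 items.

['a', 'z']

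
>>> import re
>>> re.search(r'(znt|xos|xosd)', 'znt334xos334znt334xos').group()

The match spans [0:3] → 'znt'.

'znt'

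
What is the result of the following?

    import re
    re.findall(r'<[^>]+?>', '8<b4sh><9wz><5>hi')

['<b4sh>', '<9wz>', '<5>']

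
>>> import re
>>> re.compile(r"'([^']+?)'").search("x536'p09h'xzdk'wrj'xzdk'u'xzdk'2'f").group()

`re.search` tries every starting position until one works.
The match spans [4:10] → "'p09h'".
Captured: group 1 = 'p09h'.

"'p09h'"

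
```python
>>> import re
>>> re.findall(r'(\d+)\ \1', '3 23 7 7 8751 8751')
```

`\1` has to match the exact text group 1 already captured.
One capturing group, so `findall` returns just the captured substring from each match — 2 in all.

['7', '8751']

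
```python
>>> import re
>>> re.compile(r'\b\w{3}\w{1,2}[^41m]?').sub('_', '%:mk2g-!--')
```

Each match is replaced by '_'.

'%:_!--'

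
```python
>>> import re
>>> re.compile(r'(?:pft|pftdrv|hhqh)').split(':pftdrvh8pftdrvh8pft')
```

`|` is ordered: at each position the engine commits to the first alternative that works.
Each match becomes a cut point; 4 segments remain.

[':', 'drvh8', 'drvh8', '']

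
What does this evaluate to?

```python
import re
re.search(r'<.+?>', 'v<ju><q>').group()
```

The `?` after the quantifier makes it lazy — it takes as little as possible before letting the rest of the pattern try.
`search` walks the string left to right and returns the first match it finds.
The match spans [1:5] → '<ju>'.

'<ju>'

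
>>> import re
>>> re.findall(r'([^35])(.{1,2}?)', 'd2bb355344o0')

[('d', '2'), ('b', 'b'), ('4', '4'), ('o', '0')]

The pattern matches any character except [35] (captured); then 1 to 2 of any character (lazy) (captured).
A `+?`/`*?`/`{m,n}?` starts at its minimum and grows only as far as needed for what follows to match.
Walking the string: at [0:2] match 'd2', groups = ('d', '2'); at [2:4] match 'bb', groups = ('b', 'b'); at [8:10] match '44', groups = ('4', '4'); at [10:12] match 'o0', groups = ('o', '0').
2 groups means each result is a tuple of 2 captured strings — 4 here.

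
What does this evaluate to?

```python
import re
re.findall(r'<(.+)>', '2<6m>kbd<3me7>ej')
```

Walking the string: at [1:14] match '<6m>kbd<3me7>', group 1 = '6m>kbd<3me7'.
One capturing group, so `findall` returns just the captured substring from the one match — 1 in all.

['6m>kbd<3me7']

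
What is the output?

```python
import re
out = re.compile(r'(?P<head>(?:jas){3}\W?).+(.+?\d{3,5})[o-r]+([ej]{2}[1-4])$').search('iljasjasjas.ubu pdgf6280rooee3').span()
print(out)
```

(2, 30)

Pattern: the literal 'jas' repeated 3 times, then optionally a non-word character (captured as 'head'); then one or more of any character; then one or more of any character (lazy), then 3 to 5 of a digit (captured); then one or more of a character in [o-r]; then exactly 2 of one of [ej], then a character in [1-4] (captured); then anchored at the end.
The match spans [2:30] → 'jasjasjas.ubu pdgf6280rooee3'.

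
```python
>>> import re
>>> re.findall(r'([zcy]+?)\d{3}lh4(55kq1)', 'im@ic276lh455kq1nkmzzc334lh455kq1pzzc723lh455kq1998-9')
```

[('c', '55kq1'), ('zzc', '55kq1'), ('zzc', '55kq1')]

The pattern matches one or more of one of [zcy] (lazy) (captured); then exactly 3 of a digit, then the literal 'lh4'; then the literal '55', then the literal 'kq1' (captured).
Walking the string: at [4:16] match 'c276lh455kq1', groups = ('c', '55kq1'); at [19:33] match 'zzc334lh455kq1', groups = ('zzc', '55kq1'); at [34:48] match 'zzc723lh455kq1', groups = ('zzc', '55kq1').
`findall` packs the 2 group values into a tuple for every match.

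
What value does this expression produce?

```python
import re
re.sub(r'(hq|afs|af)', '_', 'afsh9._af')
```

'_h9.__'

Alternation isn't longest-match — the leftmost alternative that fits at this position is chosen.
Matches: at [0:3] → 'afs'; at [7:9] → 'af'.
`sub` substitutes '_' at each match site.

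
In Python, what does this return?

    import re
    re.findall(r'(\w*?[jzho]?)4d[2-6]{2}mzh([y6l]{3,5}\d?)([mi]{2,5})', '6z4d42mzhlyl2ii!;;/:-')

[('6z', 'lyl2', 'ii')]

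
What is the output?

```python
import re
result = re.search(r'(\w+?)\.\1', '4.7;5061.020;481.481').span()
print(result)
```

`\1` has to match the exact text group 1 already captured.
`re.search` scans for the first position where the pattern succeeds.
The match spans [13:20] → '481.481'.
Captured: group 1 = '481'.

(13, 20)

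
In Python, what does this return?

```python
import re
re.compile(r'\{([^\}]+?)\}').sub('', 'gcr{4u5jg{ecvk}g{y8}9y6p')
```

'gcrg9y6p'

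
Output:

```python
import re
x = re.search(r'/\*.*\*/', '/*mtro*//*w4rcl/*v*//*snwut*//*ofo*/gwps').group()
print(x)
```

The match spans [0:36] → '/*mtro*//*w4rcl/*v*//*snwut*//*ofo*/'.

/*mtro*//*w4rcl/*v*//*snwut*//*ofo*/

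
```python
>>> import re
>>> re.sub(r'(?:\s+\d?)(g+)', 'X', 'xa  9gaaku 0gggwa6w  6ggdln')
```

'xaXaakuXwa6wXdln'

Pattern: one or more of whitespace, then optionally a digit (non-capturing group); then one or more of a literal 'g' (captured).
Matches: at [2:6] → '  9g'; at [10:15] → ' 0ggg'; at [19:24] → '  6gg'.
Every occurrence is swapped for 'X'.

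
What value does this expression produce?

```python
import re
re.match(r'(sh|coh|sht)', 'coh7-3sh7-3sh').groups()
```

('coh',)

`re.match` only tries the pattern at the start of the string.
The match spans [0:3] → 'coh'.
Captured: group 1 = 'coh'.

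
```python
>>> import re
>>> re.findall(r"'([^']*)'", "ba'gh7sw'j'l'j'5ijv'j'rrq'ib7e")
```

One capturing group, so `findall` returns just the captured substring from each match — 4 in all.

['gh7sw', 'l', '5ijv', 'rrq']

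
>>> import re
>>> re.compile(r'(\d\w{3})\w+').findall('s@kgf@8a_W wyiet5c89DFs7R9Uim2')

`findall` collects group 1 from the one match (1 total).

['5c89']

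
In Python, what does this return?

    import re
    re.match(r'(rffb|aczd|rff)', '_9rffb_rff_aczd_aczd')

With `match`, the pattern is implicitly anchored at the beginning.
Here the pattern fails at index 0, so the call returns None.

None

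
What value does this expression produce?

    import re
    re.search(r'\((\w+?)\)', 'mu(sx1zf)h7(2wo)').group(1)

'sx1zf'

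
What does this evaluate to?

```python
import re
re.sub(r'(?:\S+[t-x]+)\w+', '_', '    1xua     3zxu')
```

'    _     _'

Pattern: one or more of a non-whitespace character, then one or more of a character in [t-x] (non-capturing group); then one or more of a word character.
Matches: at [4:8] → '1xua'; at [13:17] → '3zxu'.
Each match is replaced by '_'.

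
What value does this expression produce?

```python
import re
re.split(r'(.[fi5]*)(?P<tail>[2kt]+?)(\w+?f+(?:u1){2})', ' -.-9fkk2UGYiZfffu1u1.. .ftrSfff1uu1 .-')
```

The pattern matches any character, then zero or more of one of [fi5] (captured); then one or more of one of [2kt] (lazy) (captured as 'tail'); then one or more of a word character (lazy), then one or more of the literal 'f', then the literal 'u1' repeated 2 times (captured).
Because the quantifier is non-greedy, it stops expanding at the earliest point where the rest of the pattern can succeed.
Matches to split on: at [4:21] → '9fkk2UGYiZfffu1u1'.
`re.split` interleaves the captured-group text with the surrounding fragments.

[' -.-', '9f', 'k', 'k2UGYiZfffu1u1', '.. .ftrSfff1uu1 .-']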